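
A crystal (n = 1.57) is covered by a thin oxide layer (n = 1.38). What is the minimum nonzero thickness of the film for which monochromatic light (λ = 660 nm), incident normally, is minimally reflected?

At the upper boundary (n = 1.0 to n = 1.38) the reflected ray undergoes a half-wave phase shift.
Ray reflecting at the bottom interface goes from n = 1.38 toward n = 1.57: a half-wave phase shift.
Net: no relative phase inversion (both shifts match).
With no net inversion, destructive interference in reflection requires 2 n t = (m + ½) λ.
Minimum at m = 0: t = λ / (4 n) = 660 / (4 × 1.38) = 120 nm.

120 nm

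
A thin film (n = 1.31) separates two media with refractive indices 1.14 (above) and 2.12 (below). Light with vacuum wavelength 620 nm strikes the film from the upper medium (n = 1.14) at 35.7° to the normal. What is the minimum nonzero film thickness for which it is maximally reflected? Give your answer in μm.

Top surface (1.14 → 1.31): reflection off a higher-index medium gives a half-wave phase shift.
Ray reflecting at the bottom interface goes from n = 1.31 toward n = 2.12: a half-wave phase shift.
Net: no relative phase inversion (both shifts match).
For maximum reflection here: 2 n t cos θ_r = m λ.
Snell's law: 1.14 sin 35.7° = 1.31 sin θ_r → sin θ_r = 0.508, cos θ_r = 0.861.
Minimum nonzero at m = 1: t = λ / (2 n cos θ_r) = 620 / (2 × 1.31 × 0.861) = 275 nm.

0.275 μm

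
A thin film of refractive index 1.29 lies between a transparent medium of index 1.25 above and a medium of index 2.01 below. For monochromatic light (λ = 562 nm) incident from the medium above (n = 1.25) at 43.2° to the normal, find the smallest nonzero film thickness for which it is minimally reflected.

146 nm

At the upper boundary (n = 1.25 to n = 1.29) the reflected ray undergoes a half-wave phase shift.
Ray reflecting at the bottom interface goes from n = 1.29 toward n = 2.01: a half-wave phase shift.
The two reflections carry the same phase change, so no net offset.
So the condition for destructive reflection is 2 n t cos θ_r = (m + ½) λ.
Snell's law: 1.25 sin 43.2° = 1.29 sin θ_r → sin θ_r = 0.663, cos θ_r = 0.748.
Minimum at m = 0: t = λ / (4 n cos θ_r) = 562 / (4 × 1.29 × 0.748) = 146 nm.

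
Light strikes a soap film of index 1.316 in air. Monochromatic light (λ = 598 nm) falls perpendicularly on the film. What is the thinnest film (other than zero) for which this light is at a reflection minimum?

Ray reflecting at the top interface goes from n = 1.0 toward n = 1.316: a half-wave phase shift.
Ray reflecting at the bottom interface goes from n = 1.316 toward n = 1.0: no phase shift.
Net: one phase inversion between the two reflected rays.
For minimum reflection here: 2 n t = m λ.
Minimum nonzero at m = 1: t = λ / (2 n) = 598 / (2 × 1.316) = 227 nm.

227 nm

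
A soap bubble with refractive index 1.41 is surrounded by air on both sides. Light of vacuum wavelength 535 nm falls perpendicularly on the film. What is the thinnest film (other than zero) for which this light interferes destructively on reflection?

Ray reflecting at the top interface goes from n = 1.0 toward n = 1.41: a half-wave phase shift.
At the lower boundary (n = 1.41 to n = 1.0) the reflected ray undergoes no phase shift.
Net: one phase inversion between the two reflected rays.
So the condition for destructive reflection is 2 n t = m λ.
Minimum nonzero at m = 1: t = λ / (2 n) = 535 / (2 × 1.41) = 190 nm.

190 nm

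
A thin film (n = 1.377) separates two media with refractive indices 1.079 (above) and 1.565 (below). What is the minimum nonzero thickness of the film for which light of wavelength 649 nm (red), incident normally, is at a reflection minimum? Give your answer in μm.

At the upper boundary (n = 1.079 to n = 1.377) the reflected ray undergoes a half-wave phase shift.
Bottom surface (1.377 → 1.565): reflection off a higher-index medium gives a half-wave phase shift.
Net: no relative phase inversion (both shifts match).
For dark reflection here: 2 n t = (m + ½) λ.
Minimum at m = 0: t = λ / (4 n) = 649 / (4 × 1.377) = 118 nm.

0.118 μm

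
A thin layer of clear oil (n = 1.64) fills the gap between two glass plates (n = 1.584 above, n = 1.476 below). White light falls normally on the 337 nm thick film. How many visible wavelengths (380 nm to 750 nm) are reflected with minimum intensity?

At the upper boundary (n = 1.584 to n = 1.64) the reflected ray undergoes a half-wave phase shift.
Ray reflecting at the bottom interface goes from n = 1.64 toward n = 1.476: no phase shift.
Net: one phase inversion between the two reflected rays.
With one net inversion, destructive interference in reflection requires 2 n t = m λ.
λ = 2 n t / m = 1105 / m nm.
m=1: 1105 nm (IR); m=2: 553 nm (visible); m=3: 368 nm (UV).

1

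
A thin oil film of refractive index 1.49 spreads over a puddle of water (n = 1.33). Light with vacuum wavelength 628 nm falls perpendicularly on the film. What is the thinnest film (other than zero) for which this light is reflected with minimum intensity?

At the upper boundary (n = 1.0 to n = 1.49) the reflected ray undergoes a half-wave phase shift.
Bottom surface (1.49 → 1.33): reflection off a lower-index medium gives no phase shift.
Exactly one π shift → a net half-wave offset.
With one net inversion, destructive interference in reflection requires 2 n t = m λ.
Minimum nonzero at m = 1: t = λ / (2 n) = 628 / (2 × 1.49) = 211 nm.

211 nm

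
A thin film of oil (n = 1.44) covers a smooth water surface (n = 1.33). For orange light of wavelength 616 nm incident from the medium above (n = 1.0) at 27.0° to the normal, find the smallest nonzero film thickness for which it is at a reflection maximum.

Ray reflecting at the top interface goes from n = 1.0 toward n = 1.44: a half-wave phase shift.
Ray reflecting at the bottom interface goes from n = 1.44 toward n = 1.33: no phase shift.
Net: one phase inversion between the two reflected rays.
With one net inversion, constructive interference in reflection requires 2 n t cos θ_r = (m + ½) λ.
Snell's law: 1.0 sin 27.0° = 1.44 sin θ_r → sin θ_r = 0.315, cos θ_r = 0.949.
Minimum at m = 0: t = λ / (4 n cos θ_r) = 616 / (4 × 1.44 × 0.949) = 113 nm.

113 nm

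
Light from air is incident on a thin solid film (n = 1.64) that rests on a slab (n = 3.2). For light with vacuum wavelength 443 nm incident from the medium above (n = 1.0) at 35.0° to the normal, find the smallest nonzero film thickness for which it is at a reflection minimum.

72.1 nm

Ray reflecting at the top interface goes from n = 1.0 toward n = 1.64: a half-wave phase shift.
Ray reflecting at the bottom interface goes from n = 1.64 toward n = 3.2: a half-wave phase shift.
Net: no relative phase inversion (both shifts match).
For dark reflection here: 2 n t cos θ_r = (m + ½) λ.
Snell's law: 1.0 sin 35.0° = 1.64 sin θ_r → sin θ_r = 0.350, cos θ_r = 0.937.
Minimum at m = 0: t = λ / (4 n cos θ_r) = 443 / (4 × 1.64 × 0.937) = 72.1 nm.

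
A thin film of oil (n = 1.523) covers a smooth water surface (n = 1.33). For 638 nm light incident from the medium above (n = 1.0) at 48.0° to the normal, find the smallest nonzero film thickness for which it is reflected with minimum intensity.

At the upper boundary (n = 1.0 to n = 1.523) the reflected ray undergoes a half-wave phase shift.
At the lower boundary (n = 1.523 to n = 1.33) the reflected ray undergoes no phase shift.
Exactly one π shift → a net half-wave offset.
So the condition for destructive reflection is 2 n t cos θ_r = m λ.
Snell's law: 1.0 sin 48.0° = 1.523 sin θ_r → sin θ_r = 0.488, cos θ_r = 0.873.
Minimum nonzero at m = 1: t = λ / (2 n cos θ_r) = 638 / (2 × 1.523 × 0.873) = 240 nm.

240 nm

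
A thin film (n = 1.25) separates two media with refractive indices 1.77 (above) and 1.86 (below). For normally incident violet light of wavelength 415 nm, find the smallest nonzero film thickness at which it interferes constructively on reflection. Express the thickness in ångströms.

At the upper boundary (n = 1.77 to n = 1.25) the reflected ray undergoes no phase shift.
Bottom surface (1.25 → 1.86): reflection off a higher-index medium gives a half-wave phase shift.
Net: one phase inversion between the two reflected rays.
So the condition for constructive reflection is 2 n t = (m + ½) λ.
Minimum at m = 0: t = λ / (4 n) = 415 / (4 × 1.25) = 83.0 nm.

830 Å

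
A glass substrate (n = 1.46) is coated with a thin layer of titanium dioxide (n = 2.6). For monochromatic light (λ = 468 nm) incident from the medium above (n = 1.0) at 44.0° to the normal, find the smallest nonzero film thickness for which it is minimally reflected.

93.4 nm

Ray reflecting at the top interface goes from n = 1.0 toward n = 2.6: a half-wave phase shift.
Bottom surface (2.6 → 1.46): reflection off a lower-index medium gives no phase shift.
The two reflections differ by half a wavelength.
For weak reflection here: 2 n t cos θ_r = m λ.
Snell's law: 1.0 sin 44.0° = 2.6 sin θ_r → sin θ_r = 0.267, cos θ_r = 0.964.
Minimum nonzero at m = 1: t = λ / (2 n cos θ_r) = 468 / (2 × 2.6 × 0.964) = 93.4 nm.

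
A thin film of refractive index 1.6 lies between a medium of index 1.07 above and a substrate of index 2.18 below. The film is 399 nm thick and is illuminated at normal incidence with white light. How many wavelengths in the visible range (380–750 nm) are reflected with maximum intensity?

Ray reflecting at the top interface goes from n = 1.07 toward n = 1.6: a half-wave phase shift.
Bottom surface (1.6 → 2.18): reflection off a higher-index medium gives a half-wave phase shift.
Zero or two π shifts → no net half-wave offset.
For bright reflection here: 2 n t = m λ.
λ = 2 n t / m = 1277 / m nm.
m=1: 1277 nm (IR); m=2: 638 nm (visible); m=3: 426 nm (visible); m=4: 319 nm (UV).

2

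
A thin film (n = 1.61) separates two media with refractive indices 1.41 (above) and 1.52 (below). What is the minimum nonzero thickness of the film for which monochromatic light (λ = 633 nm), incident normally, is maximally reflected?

98.3 nm

Ray reflecting at the top interface goes from n = 1.41 toward n = 1.61: a half-wave phase shift.
At the lower boundary (n = 1.61 to n = 1.52) the reflected ray undergoes no phase shift.
The two reflections differ by half a wavelength.
With one net inversion, constructive interference in reflection requires 2 n t = (m + ½) λ.
Minimum at m = 0: t = λ / (4 n) = 633 / (4 × 1.61) = 98.3 nm.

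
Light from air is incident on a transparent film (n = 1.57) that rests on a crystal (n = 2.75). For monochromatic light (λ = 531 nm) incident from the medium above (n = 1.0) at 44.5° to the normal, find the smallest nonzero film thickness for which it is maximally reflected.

At the upper boundary (n = 1.0 to n = 1.57) the reflected ray undergoes a half-wave phase shift.
Bottom surface (1.57 → 2.75): reflection off a higher-index medium gives a half-wave phase shift.
The two reflections carry the same phase change, so no net offset.
So the condition for constructive reflection is 2 n t cos θ_r = m λ.
Snell's law: 1.0 sin 44.5° = 1.57 sin θ_r → sin θ_r = 0.446, cos θ_r = 0.895.
Minimum nonzero at m = 1: t = λ / (2 n cos θ_r) = 531 / (2 × 1.57 × 0.895) = 189 nm.

189 nm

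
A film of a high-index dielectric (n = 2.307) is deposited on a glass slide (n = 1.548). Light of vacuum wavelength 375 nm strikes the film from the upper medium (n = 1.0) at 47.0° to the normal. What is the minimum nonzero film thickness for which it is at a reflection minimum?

85.7 nm

At the upper boundary (n = 1.0 to n = 2.307) the reflected ray undergoes a half-wave phase shift.
At the lower boundary (n = 2.307 to n = 1.548) the reflected ray undergoes no phase shift.
Net: one phase inversion between the two reflected rays.
So the condition for destructive reflection is 2 n t cos θ_r = m λ.
Snell's law: 1.0 sin 47.0° = 2.307 sin θ_r → sin θ_r = 0.317, cos θ_r = 0.948.
Minimum nonzero at m = 1: t = λ / (2 n cos θ_r) = 375 / (2 × 2.307 × 0.948) = 85.7 nm.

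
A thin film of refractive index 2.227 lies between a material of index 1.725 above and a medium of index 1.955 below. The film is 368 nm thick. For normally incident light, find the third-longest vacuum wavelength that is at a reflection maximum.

656 nm

Top surface (1.725 → 2.227): reflection off a higher-index medium gives a half-wave phase shift.
Ray reflecting at the bottom interface goes from n = 2.227 toward n = 1.955: no phase shift.
Net: one phase inversion between the two reflected rays.
For strong reflection here: 2 n t = (m + ½) λ.
λ = 2 n t / (m + ½). The third-longest wavelength is m = 2: λ = 2 × 2.227 × 368 / 2.50 = 656 nm.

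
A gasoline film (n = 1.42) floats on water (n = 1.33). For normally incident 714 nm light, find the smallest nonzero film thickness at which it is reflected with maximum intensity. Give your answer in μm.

Ray reflecting at the top interface goes from n = 1.0 toward n = 1.42: a half-wave phase shift.
At the lower boundary (n = 1.42 to n = 1.33) the reflected ray undergoes no phase shift.
The two reflections differ by half a wavelength.
With one net inversion, constructive interference in reflection requires 2 n t = (m + ½) λ.
Minimum at m = 0: t = λ / (4 n) = 714 / (4 × 1.42) = 126 nm.

0.126 μm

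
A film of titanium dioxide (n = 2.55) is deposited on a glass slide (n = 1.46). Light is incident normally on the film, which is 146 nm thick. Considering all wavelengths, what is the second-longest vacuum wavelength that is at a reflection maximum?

496 nm

At the upper boundary (n = 1.0 to n = 2.55) the reflected ray undergoes a half-wave phase shift.
Bottom surface (2.55 → 1.46): reflection off a lower-index medium gives no phase shift.
Net: one phase inversion between the two reflected rays.
So the condition for constructive reflection is 2 n t = (m + ½) λ.
λ = 2 n t / (m + ½). The second-longest wavelength is m = 1: λ = 2 × 2.55 × 146 / 1.50 = 496 nm.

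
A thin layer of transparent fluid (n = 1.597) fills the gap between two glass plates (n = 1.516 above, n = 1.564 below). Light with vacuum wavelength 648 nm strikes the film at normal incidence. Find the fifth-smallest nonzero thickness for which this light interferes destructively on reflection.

At the upper boundary (n = 1.516 to n = 1.597) the reflected ray undergoes a half-wave phase shift.
Ray reflecting at the bottom interface goes from n = 1.597 toward n = 1.564: no phase shift.
Exactly one π shift → a net half-wave offset.
For minimum reflection here: 2 n t = m λ.
The fifth-smallest nonzero thickness corresponds to m = 5: t = m λ / (2 n) = 5.00 × 648 / (2 × 1.597) = 1014 nm.

1014 nm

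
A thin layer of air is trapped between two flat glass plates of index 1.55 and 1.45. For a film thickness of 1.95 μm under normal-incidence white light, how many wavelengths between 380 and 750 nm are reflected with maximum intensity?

At the upper boundary (n = 1.55 to n = 1.0) the reflected ray undergoes no phase shift.
Ray reflecting at the bottom interface goes from n = 1.0 toward n = 1.45: a half-wave phase shift.
The two reflections differ by half a wavelength.
With one net inversion, constructive interference in reflection requires 2 n t = (m + ½) λ.
λ = 2 n t / (m + ½) = 3900 / (m + ½) nm.
m=4: 867 nm (IR); m=5: 709 nm (visible); m=6: 600 nm (visible); m=7: 520 nm (visible); m=8: 459 nm (visible); m=9: 411 nm (visible); m=10: 371 nm (UV).

5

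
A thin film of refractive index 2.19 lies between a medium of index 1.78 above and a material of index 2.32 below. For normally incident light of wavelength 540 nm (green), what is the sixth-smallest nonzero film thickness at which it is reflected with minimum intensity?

At the upper boundary (n = 1.78 to n = 2.19) the reflected ray undergoes a half-wave phase shift.
Bottom surface (2.19 → 2.32): reflection off a higher-index medium gives a half-wave phase shift.
Net: no relative phase inversion (both shifts match).
For dark reflection here: 2 n t = (m + ½) λ.
The sixth-smallest nonzero thickness corresponds to m = 5: t = (m + ½) λ / (2 n) = 5.50 × 540 / (2 × 2.19) = 678 nm.

678 nm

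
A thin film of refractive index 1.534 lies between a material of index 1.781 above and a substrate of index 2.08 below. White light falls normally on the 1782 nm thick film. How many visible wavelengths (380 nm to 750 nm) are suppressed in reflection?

Top surface (1.781 → 1.534): reflection off a lower-index medium gives no phase shift.
Ray reflecting at the bottom interface goes from n = 1.534 toward n = 2.08: a half-wave phase shift.
The two reflections differ by half a wavelength.
For weak reflection here: 2 n t = m λ.
λ = 2 n t / m = 5467 / m nm.
m=7: 781 nm (IR); m=8: 683 nm (visible); m=9: 607 nm (visible); m=10: 547 nm (visible); m=11: 497 nm (visible); m=12: 456 nm (visible); m=13: 421 nm (visible); m=14: 391 nm (visible); m=15: 364 nm (UV).

7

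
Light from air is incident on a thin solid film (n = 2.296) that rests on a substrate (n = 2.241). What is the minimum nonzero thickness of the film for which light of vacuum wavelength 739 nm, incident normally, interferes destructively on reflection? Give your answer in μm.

0.161 μm

At the upper boundary (n = 1.0 to n = 2.296) the reflected ray undergoes a half-wave phase shift.
Bottom surface (2.296 → 2.241): reflection off a lower-index medium gives no phase shift.
The two reflections differ by half a wavelength.
So the condition for destructive reflection is 2 n t = m λ.
Minimum nonzero at m = 1: t = λ / (2 n) = 739 / (2 × 2.296) = 161 nm.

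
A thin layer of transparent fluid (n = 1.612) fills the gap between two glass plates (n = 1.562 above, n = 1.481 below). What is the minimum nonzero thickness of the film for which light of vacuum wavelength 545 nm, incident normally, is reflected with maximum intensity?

At the upper boundary (n = 1.562 to n = 1.612) the reflected ray undergoes a half-wave phase shift.
At the lower boundary (n = 1.612 to n = 1.481) the reflected ray undergoes no phase shift.
Exactly one π shift → a net half-wave offset.
With one net inversion, constructive interference in reflection requires 2 n t = (m + ½) λ.
Minimum at m = 0: t = λ / (4 n) = 545 / (4 × 1.612) = 84.5 nm.

84.5 nm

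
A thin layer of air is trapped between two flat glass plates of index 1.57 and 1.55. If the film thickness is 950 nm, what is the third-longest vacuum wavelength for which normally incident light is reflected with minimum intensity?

633 nm

Ray reflecting at the top interface goes from n = 1.57 toward n = 1.0: no phase shift.
Ray reflecting at the bottom interface goes from n = 1.0 toward n = 1.55: a half-wave phase shift.
The two reflections differ by half a wavelength.
For weak reflection here: 2 n t = m λ.
λ = 2 n t / m. The third-longest wavelength is m = 3: λ = 2 × 1.0 × 950 / 3.00 = 633 nm.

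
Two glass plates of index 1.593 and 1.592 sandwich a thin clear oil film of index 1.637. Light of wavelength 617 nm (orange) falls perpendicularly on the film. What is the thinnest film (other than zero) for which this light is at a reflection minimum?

188 nm

Ray reflecting at the top interface goes from n = 1.593 toward n = 1.637: a half-wave phase shift.
Bottom surface (1.637 → 1.592): reflection off a lower-index medium gives no phase shift.
Net: one phase inversion between the two reflected rays.
So the condition for destructive reflection is 2 n t = m λ.
Minimum nonzero at m = 1: t = λ / (2 n) = 617 / (2 × 1.637) = 188 nm.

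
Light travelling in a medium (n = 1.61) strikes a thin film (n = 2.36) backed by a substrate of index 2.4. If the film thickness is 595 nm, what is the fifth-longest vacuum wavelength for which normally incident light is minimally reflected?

Top surface (1.61 → 2.36): reflection off a higher-index medium gives a half-wave phase shift.
Bottom surface (2.36 → 2.4): reflection off a higher-index medium gives a half-wave phase shift.
Zero or two π shifts → no net half-wave offset.
With no net inversion, destructive interference in reflection requires 2 n t = (m + ½) λ.
λ = 2 n t / (m + ½). The fifth-longest wavelength is m = 4: λ = 2 × 2.36 × 595 / 4.50 = 624 nm.

624 nm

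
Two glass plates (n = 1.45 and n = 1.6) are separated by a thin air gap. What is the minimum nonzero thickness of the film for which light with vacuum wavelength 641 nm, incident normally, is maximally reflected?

At the upper boundary (n = 1.45 to n = 1.0) the reflected ray undergoes no phase shift.
Ray reflecting at the bottom interface goes from n = 1.0 toward n = 1.6: a half-wave phase shift.
The two reflections differ by half a wavelength.
For strong reflection here: 2 n t = (m + ½) λ.
Minimum at m = 0: t = λ / (4 n) = 641 / (4 × 1.0) = 160 nm.

160 nm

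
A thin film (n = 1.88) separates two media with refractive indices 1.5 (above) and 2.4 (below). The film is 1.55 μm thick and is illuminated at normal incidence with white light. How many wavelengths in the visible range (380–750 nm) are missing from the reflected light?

7

Top surface (1.5 → 1.88): reflection off a higher-index medium gives a half-wave phase shift.
Ray reflecting at the bottom interface goes from n = 1.88 toward n = 2.4: a half-wave phase shift.
Zero or two π shifts → no net half-wave offset.
So the condition for destructive reflection is 2 n t = (m + ½) λ.
λ = 2 n t / (m + ½) = 5828 / (m + ½) nm.
m=7: 777 nm (IR); m=8: 686 nm (visible); m=9: 613 nm (visible); m=10: 555 nm (visible); m=11: 507 nm (visible); m=12: 466 nm (visible); m=13: 432 nm (visible); m=14: 402 nm (visible); m=15: 376 nm (UV).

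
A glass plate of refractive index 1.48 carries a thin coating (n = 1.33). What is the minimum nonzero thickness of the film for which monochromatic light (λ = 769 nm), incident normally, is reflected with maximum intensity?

289 nm

At the upper boundary (n = 1.0 to n = 1.33) the reflected ray undergoes a half-wave phase shift.
Bottom surface (1.33 → 1.48): reflection off a higher-index medium gives a half-wave phase shift.
Net: no relative phase inversion (both shifts match).
With no net inversion, constructive interference in reflection requires 2 n t = m λ.
Minimum nonzero at m = 1: t = λ / (2 n) = 769 / (2 × 1.33) = 289 nm.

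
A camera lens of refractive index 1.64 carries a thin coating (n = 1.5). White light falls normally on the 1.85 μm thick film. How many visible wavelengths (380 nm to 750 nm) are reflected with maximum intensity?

At the upper boundary (n = 1.0 to n = 1.5) the reflected ray undergoes a half-wave phase shift.
Ray reflecting at the bottom interface goes from n = 1.5 toward n = 1.64: a half-wave phase shift.
Net: no relative phase inversion (both shifts match).
So the condition for constructive reflection is 2 n t = m λ.
λ = 2 n t / m = 5550 / m nm.
m=7: 793 nm (IR); m=8: 694 nm (visible); m=9: 617 nm (visible); m=10: 555 nm (visible); m=11: 505 nm (visible); m=12: 463 nm (visible); m=13: 427 nm (visible); m=14: 396 nm (visible); m=15: 370 nm (UV).

7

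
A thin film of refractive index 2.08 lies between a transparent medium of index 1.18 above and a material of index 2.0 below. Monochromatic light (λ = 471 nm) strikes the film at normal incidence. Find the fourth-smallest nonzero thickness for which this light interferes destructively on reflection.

453 nm

Top surface (1.18 → 2.08): reflection off a higher-index medium gives a half-wave phase shift.
Bottom surface (2.08 → 2.0): reflection off a lower-index medium gives no phase shift.
Net: one phase inversion between the two reflected rays.
With one net inversion, destructive interference in reflection requires 2 n t = m λ.
The fourth-smallest nonzero thickness corresponds to m = 4: t = m λ / (2 n) = 4.00 × 471 / (2 × 2.08) = 453 nm.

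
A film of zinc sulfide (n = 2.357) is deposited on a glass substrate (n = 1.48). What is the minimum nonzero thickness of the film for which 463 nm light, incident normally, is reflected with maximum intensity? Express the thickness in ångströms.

At the upper boundary (n = 1.0 to n = 2.357) the reflected ray undergoes a half-wave phase shift.
Bottom surface (2.357 → 1.48): reflection off a lower-index medium gives no phase shift.
Exactly one π shift → a net half-wave offset.
With one net inversion, constructive interference in reflection requires 2 n t = (m + ½) λ.
Minimum at m = 0: t = λ / (4 n) = 463 / (4 × 2.357) = 49.1 nm.

491 Å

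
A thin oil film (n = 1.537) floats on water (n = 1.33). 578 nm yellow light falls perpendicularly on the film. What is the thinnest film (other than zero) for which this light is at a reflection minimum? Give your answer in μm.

Ray reflecting at the top interface goes from n = 1.0 toward n = 1.537: a half-wave phase shift.
Ray reflecting at the bottom interface goes from n = 1.537 toward n = 1.33: no phase shift.
The two reflections differ by half a wavelength.
For weak reflection here: 2 n t = m λ.
Minimum nonzero at m = 1: t = λ / (2 n) = 578 / (2 × 1.537) = 188 nm.

0.188 μm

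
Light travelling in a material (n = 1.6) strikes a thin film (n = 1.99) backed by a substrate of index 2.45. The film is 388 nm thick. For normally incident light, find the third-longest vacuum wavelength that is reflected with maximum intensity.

Ray reflecting at the top interface goes from n = 1.6 toward n = 1.99: a half-wave phase shift.
Ray reflecting at the bottom interface goes from n = 1.99 toward n = 2.45: a half-wave phase shift.
Net: no relative phase inversion (both shifts match).
For bright reflection here: 2 n t = m λ.
λ = 2 n t / m. The third-longest wavelength is m = 3: λ = 2 × 1.99 × 388 / 3.00 = 515 nm.

515 nm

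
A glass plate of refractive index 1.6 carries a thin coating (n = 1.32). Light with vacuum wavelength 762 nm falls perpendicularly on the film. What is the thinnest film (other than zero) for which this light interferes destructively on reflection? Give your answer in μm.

At the upper boundary (n = 1.0 to n = 1.32) the reflected ray undergoes a half-wave phase shift.
Bottom surface (1.32 → 1.6): reflection off a higher-index medium gives a half-wave phase shift.
Zero or two π shifts → no net half-wave offset.
So the condition for destructive reflection is 2 n t = (m + ½) λ.
Minimum at m = 0: t = λ / (4 n) = 762 / (4 × 1.32) = 144 nm.

0.144 μm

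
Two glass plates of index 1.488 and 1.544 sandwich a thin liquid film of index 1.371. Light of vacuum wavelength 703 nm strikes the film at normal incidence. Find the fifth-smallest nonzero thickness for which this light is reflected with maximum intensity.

At the upper boundary (n = 1.488 to n = 1.371) the reflected ray undergoes no phase shift.
At the lower boundary (n = 1.371 to n = 1.544) the reflected ray undergoes a half-wave phase shift.
Net: one phase inversion between the two reflected rays.
So the condition for constructive reflection is 2 n t = (m + ½) λ.
The fifth-smallest nonzero thickness corresponds to m = 4: t = (m + ½) λ / (2 n) = 4.50 × 703 / (2 × 1.371) = 1154 nm.

1154 nm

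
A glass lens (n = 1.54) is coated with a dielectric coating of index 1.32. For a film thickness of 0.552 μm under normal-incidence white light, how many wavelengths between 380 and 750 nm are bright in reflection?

2

Top surface (1.0 → 1.32): reflection off a higher-index medium gives a half-wave phase shift.
Bottom surface (1.32 → 1.54): reflection off a higher-index medium gives a half-wave phase shift.
Zero or two π shifts → no net half-wave offset.
With no net inversion, constructive interference in reflection requires 2 n t = m λ.
λ = 2 n t / m = 1457 / m nm.
m=1: 1457 nm (IR); m=2: 729 nm (visible); m=3: 486 nm (visible); m=4: 364 nm (UV).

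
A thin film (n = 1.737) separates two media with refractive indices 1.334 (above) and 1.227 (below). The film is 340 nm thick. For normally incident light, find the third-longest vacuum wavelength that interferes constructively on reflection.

Ray reflecting at the top interface goes from n = 1.334 toward n = 1.737: a half-wave phase shift.
Bottom surface (1.737 → 1.227): reflection off a lower-index medium gives no phase shift.
Exactly one π shift → a net half-wave offset.
With one net inversion, constructive interference in reflection requires 2 n t = (m + ½) λ.
λ = 2 n t / (m + ½). The third-longest wavelength is m = 2: λ = 2 × 1.737 × 340 / 2.50 = 472 nm.

472 nm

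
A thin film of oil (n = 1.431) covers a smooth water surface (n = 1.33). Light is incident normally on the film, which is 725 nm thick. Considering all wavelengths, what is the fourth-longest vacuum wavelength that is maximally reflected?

Ray reflecting at the top interface goes from n = 1.0 toward n = 1.431: a half-wave phase shift.
At the lower boundary (n = 1.431 to n = 1.33) the reflected ray undergoes no phase shift.
The two reflections differ by half a wavelength.
So the condition for constructive reflection is 2 n t = (m + ½) λ.
λ = 2 n t / (m + ½). The fourth-longest wavelength is m = 3: λ = 2 × 1.431 × 725 / 3.50 = 593 nm.

593 nm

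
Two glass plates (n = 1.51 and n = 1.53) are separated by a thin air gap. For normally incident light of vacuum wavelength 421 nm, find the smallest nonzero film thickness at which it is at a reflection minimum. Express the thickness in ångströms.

2105 Å

Top surface (1.51 → 1.0): reflection off a lower-index medium gives no phase shift.
Ray reflecting at the bottom interface goes from n = 1.0 toward n = 1.53: a half-wave phase shift.
The two reflections differ by half a wavelength.
With one net inversion, destructive interference in reflection requires 2 n t = m λ.
Minimum nonzero at m = 1: t = λ / (2 n) = 421 / (2 × 1.0) = 211 nm.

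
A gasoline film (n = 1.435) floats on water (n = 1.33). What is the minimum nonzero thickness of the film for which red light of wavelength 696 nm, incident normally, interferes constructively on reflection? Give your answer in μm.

Ray reflecting at the top interface goes from n = 1.0 toward n = 1.435: a half-wave phase shift.
At the lower boundary (n = 1.435 to n = 1.33) the reflected ray undergoes no phase shift.
Net: one phase inversion between the two reflected rays.
For strong reflection here: 2 n t = (m + ½) λ.
Minimum at m = 0: t = λ / (4 n) = 696 / (4 × 1.435) = 121 nm.

0.121 μm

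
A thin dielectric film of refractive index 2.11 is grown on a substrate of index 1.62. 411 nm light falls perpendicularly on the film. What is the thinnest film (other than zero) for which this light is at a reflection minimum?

97.4 nm

At the upper boundary (n = 1.0 to n = 2.11) the reflected ray undergoes a half-wave phase shift.
Bottom surface (2.11 → 1.62): reflection off a lower-index medium gives no phase shift.
Exactly one π shift → a net half-wave offset.
For weak reflection here: 2 n t = m λ.
Minimum nonzero at m = 1: t = λ / (2 n) = 411 / (2 × 2.11) = 97.4 nm.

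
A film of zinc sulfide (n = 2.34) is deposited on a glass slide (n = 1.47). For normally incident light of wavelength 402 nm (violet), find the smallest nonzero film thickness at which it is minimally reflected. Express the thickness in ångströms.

Ray reflecting at the top interface goes from n = 1.0 toward n = 2.34: a half-wave phase shift.
At the lower boundary (n = 2.34 to n = 1.47) the reflected ray undergoes no phase shift.
The two reflections differ by half a wavelength.
With one net inversion, destructive interference in reflection requires 2 n t = m λ.
Minimum nonzero at m = 1: t = λ / (2 n) = 402 / (2 × 2.34) = 85.9 nm.

859 Å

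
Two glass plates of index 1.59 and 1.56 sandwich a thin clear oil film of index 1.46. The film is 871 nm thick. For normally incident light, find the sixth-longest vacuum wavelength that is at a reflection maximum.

462 nm

Top surface (1.59 → 1.46): reflection off a lower-index medium gives no phase shift.
At the lower boundary (n = 1.46 to n = 1.56) the reflected ray undergoes a half-wave phase shift.
Exactly one π shift → a net half-wave offset.
With one net inversion, constructive interference in reflection requires 2 n t = (m + ½) λ.
λ = 2 n t / (m + ½). The sixth-longest wavelength is m = 5: λ = 2 × 1.46 × 871 / 5.50 = 462 nm.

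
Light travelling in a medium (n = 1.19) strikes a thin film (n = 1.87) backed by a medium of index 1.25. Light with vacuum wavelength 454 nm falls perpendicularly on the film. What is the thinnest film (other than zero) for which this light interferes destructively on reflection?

Top surface (1.19 → 1.87): reflection off a higher-index medium gives a half-wave phase shift.
Bottom surface (1.87 → 1.25): reflection off a lower-index medium gives no phase shift.
The two reflections differ by half a wavelength.
For minimum reflection here: 2 n t = m λ.
Minimum nonzero at m = 1: t = λ / (2 n) = 454 / (2 × 1.87) = 121 nm.

121 nm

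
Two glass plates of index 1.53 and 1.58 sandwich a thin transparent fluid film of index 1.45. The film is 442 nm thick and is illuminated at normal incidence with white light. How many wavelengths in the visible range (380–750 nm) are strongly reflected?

Top surface (1.53 → 1.45): reflection off a lower-index medium gives no phase shift.
Ray reflecting at the bottom interface goes from n = 1.45 toward n = 1.58: a half-wave phase shift.
Exactly one π shift → a net half-wave offset.
For maximum reflection here: 2 n t = (m + ½) λ.
λ = 2 n t / (m + ½) = 1282 / (m + ½) nm.
m=1: 855 nm (IR); m=2: 513 nm (visible); m=3: 366 nm (UV).

1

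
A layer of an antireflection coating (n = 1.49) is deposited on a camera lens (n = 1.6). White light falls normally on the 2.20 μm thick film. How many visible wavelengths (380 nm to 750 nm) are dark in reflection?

Top surface (1.0 → 1.49): reflection off a higher-index medium gives a half-wave phase shift.
At the lower boundary (n = 1.49 to n = 1.6) the reflected ray undergoes a half-wave phase shift.
The two reflections carry the same phase change, so no net offset.
With no net inversion, destructive interference in reflection requires 2 n t = (m + ½) λ.
λ = 2 n t / (m + ½) = 6556 / (m + ½) nm.
m=8: 771 nm (IR); m=9: 690 nm (visible); m=10: 624 nm (visible); m=11: 570 nm (visible); m=12: 524 nm (visible); m=13: 486 nm (visible); m=14: 452 nm (visible); m=15: 423 nm (visible); m=16: 397 nm (visible); m=17: 375 nm (UV).

8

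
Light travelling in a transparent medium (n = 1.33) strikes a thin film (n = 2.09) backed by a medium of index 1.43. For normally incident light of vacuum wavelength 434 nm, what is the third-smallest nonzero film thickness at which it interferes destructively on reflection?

311 nm

Ray reflecting at the top interface goes from n = 1.33 toward n = 2.09: a half-wave phase shift.
Ray reflecting at the bottom interface goes from n = 2.09 toward n = 1.43: no phase shift.
The two reflections differ by half a wavelength.
For weak reflection here: 2 n t = m λ.
The third-smallest nonzero thickness corresponds to m = 3: t = m λ / (2 n) = 3.00 × 434 / (2 × 2.09) = 311 nm.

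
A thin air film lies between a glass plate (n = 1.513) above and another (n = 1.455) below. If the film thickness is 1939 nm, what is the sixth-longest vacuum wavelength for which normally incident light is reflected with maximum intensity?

At the upper boundary (n = 1.513 to n = 1.0) the reflected ray undergoes no phase shift.
At the lower boundary (n = 1.0 to n = 1.455) the reflected ray undergoes a half-wave phase shift.
The two reflections differ by half a wavelength.
With one net inversion, constructive interference in reflection requires 2 n t = (m + ½) λ.
λ = 2 n t / (m + ½). The sixth-longest wavelength is m = 5: λ = 2 × 1.0 × 1939 / 5.50 = 705 nm.

705 nm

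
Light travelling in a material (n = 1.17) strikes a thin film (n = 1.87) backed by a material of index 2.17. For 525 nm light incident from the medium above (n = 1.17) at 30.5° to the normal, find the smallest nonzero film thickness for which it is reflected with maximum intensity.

148 nm

At the upper boundary (n = 1.17 to n = 1.87) the reflected ray undergoes a half-wave phase shift.
Bottom surface (1.87 → 2.17): reflection off a higher-index medium gives a half-wave phase shift.
Zero or two π shifts → no net half-wave offset.
With no net inversion, constructive interference in reflection requires 2 n t cos θ_r = m λ.
Snell's law: 1.17 sin 30.5° = 1.87 sin θ_r → sin θ_r = 0.318, cos θ_r = 0.948.
Minimum nonzero at m = 1: t = λ / (2 n cos θ_r) = 525 / (2 × 1.87 × 0.948) = 148 nm.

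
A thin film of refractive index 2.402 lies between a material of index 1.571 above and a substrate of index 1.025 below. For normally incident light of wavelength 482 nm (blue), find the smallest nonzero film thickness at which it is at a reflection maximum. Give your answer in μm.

Ray reflecting at the top interface goes from n = 1.571 toward n = 2.402: a half-wave phase shift.
At the lower boundary (n = 2.402 to n = 1.025) the reflected ray undergoes no phase shift.
The two reflections differ by half a wavelength.
So the condition for constructive reflection is 2 n t = (m + ½) λ.
Minimum at m = 0: t = λ / (4 n) = 482 / (4 × 2.402) = 50.2 nm.

0.0502 μm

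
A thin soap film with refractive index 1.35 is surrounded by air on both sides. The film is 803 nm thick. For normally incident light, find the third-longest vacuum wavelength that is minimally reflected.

723 nm

Top surface (1.0 → 1.35): reflection off a higher-index medium gives a half-wave phase shift.
At the lower boundary (n = 1.35 to n = 1.0) the reflected ray undergoes no phase shift.
The two reflections differ by half a wavelength.
For minimum reflection here: 2 n t = m λ.
λ = 2 n t / m. The third-longest wavelength is m = 3: λ = 2 × 1.35 × 803 / 3.00 = 723 nm.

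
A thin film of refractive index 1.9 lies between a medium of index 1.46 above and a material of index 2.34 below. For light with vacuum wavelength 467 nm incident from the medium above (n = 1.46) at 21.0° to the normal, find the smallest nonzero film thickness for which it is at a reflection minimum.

63.9 nm

At the upper boundary (n = 1.46 to n = 1.9) the reflected ray undergoes a half-wave phase shift.
Bottom surface (1.9 → 2.34): reflection off a higher-index medium gives a half-wave phase shift.
Zero or two π shifts → no net half-wave offset.
With no net inversion, destructive interference in reflection requires 2 n t cos θ_r = (m + ½) λ.
Snell's law: 1.46 sin 21.0° = 1.9 sin θ_r → sin θ_r = 0.275, cos θ_r = 0.961.
Minimum at m = 0: t = λ / (4 n cos θ_r) = 467 / (4 × 1.9 × 0.961) = 63.9 nm.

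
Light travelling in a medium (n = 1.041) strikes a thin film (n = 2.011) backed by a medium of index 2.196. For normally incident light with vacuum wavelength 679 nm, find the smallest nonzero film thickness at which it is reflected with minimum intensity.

84.4 nm

At the upper boundary (n = 1.041 to n = 2.011) the reflected ray undergoes a half-wave phase shift.
At the lower boundary (n = 2.011 to n = 2.196) the reflected ray undergoes a half-wave phase shift.
Zero or two π shifts → no net half-wave offset.
For minimum reflection here: 2 n t = (m + ½) λ.
Minimum at m = 0: t = λ / (4 n) = 679 / (4 × 2.011) = 84.4 nm.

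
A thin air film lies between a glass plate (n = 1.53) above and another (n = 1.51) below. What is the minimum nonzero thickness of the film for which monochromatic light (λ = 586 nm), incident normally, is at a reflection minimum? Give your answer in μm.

0.293 μm

Top surface (1.53 → 1.0): reflection off a lower-index medium gives no phase shift.
Ray reflecting at the bottom interface goes from n = 1.0 toward n = 1.51: a half-wave phase shift.
Exactly one π shift → a net half-wave offset.
For weak reflection here: 2 n t = m λ.
Minimum nonzero at m = 1: t = λ / (2 n) = 586 / (2 × 1.0) = 293 nm.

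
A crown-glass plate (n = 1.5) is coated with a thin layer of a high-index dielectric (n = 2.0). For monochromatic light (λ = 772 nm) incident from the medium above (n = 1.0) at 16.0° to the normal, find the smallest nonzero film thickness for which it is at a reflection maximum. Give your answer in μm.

Ray reflecting at the top interface goes from n = 1.0 toward n = 2.0: a half-wave phase shift.
Bottom surface (2.0 → 1.5): reflection off a lower-index medium gives no phase shift.
Net: one phase inversion between the two reflected rays.
For maximum reflection here: 2 n t cos θ_r = (m + ½) λ.
Snell's law: 1.0 sin 16.0° = 2.0 sin θ_r → sin θ_r = 0.138, cos θ_r = 0.990.
Minimum at m = 0: t = λ / (4 n cos θ_r) = 772 / (4 × 2.0 × 0.990) = 97.4 nm.

0.0974 μm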